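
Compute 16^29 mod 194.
6

Repeated squaring. Binary of 29 = 11101.
16^1 ≡ 16 (mod 194); 16^2 ≡ 62 (mod 194); 16^4 ≡ 158 (mod 194); 16^8 ≡ 132 (mod 194); 16^16 ≡ 158 (mod 194)
16^29 = 16^1 × 16^4 × 16^8 × 16^16 ≡ 6 (mod 194)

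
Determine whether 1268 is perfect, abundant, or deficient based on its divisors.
deficient

Proper divisors of 1268: sum = 1 + 2 + 4 + 317 + 634 = 958
Since 958 < 1268, 1268 is deficient.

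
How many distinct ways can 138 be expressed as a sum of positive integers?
12292341831

p(n) counts ways to write n as a sum of positive integers (order ignored).
Euler's pentagonal recurrence: p(k) = p(k-1) + p(k-2) - p(k-5) - p(k-7) + p(k-12) + p(k-15) - ... (offsets j(3j∓1)/2, signs ++--, p(0)=1, p(<0)=0).
DP table for k = 0..137: p(0)=1, p(1)=1, p(2)=2, p(3)=3, p(4)=5, p(5)=7, p(6)=11, p(7)=15, p(8)=22, p(9)=30, p(10)=42, p(11)=56, p(12)=77, p(13)=101, p(14)=135, p(15)=176, p(16)=231, p(17)=297, p(18)=385, p(19)=490, p(20)=627, p(21)=792, p(22)=1002, p(23)=1255, p(24)=1575, p(25)=1958, p(26)=2436, p(27)=3010, p(28)=3718, p(29)=4565, p(30)=5604, p(31)=6842, p(32)=8349, p(33)=10143, p(34)=12310, p(35)=14883, p(36)=17977, p(37)=21637, p(38)=26015, p(39)=31185, p(40)=37338, p(41)=44583, p(42)=53174, p(43)=63261, p(44)=75175, p(45)=89134, p(46)=105558, p(47)=124754, p(48)=147273, p(49)=173525, p(50)=204226, p(51)=239943, p(52)=281589, p(53)=329931, p(54)=386155, p(55)=451276, p(56)=526823, p(57)=614154, p(58)=715220, p(59)=831820, p(60)=966467, p(61)=1121505, p(62)=1300156, p(63)=1505499, p(64)=1741630, p(65)=2012558, p(66)=2323520, p(67)=2679689, p(68)=3087735, p(69)=3554345, p(70)=4087968, p(71)=4697205, p(72)=5392783, p(73)=6185689, p(74)=7089500, p(75)=8118264, p(76)=9289091, p(77)=10619863, p(78)=12132164, p(79)=13848650, p(80)=15796476, p(81)=18004327, p(82)=20506255, p(83)=23338469, p(84)=26543660, p(85)=30167357, p(86)=34262962, p(87)=38887673, p(88)=44108109, p(89)=49995925, p(90)=56634173, p(91)=64112359, p(92)=72533807, p(93)=82010177, p(94)=92669720, p(95)=104651419, p(96)=118114304, p(97)=133230930, p(98)=150198136, p(99)=169229875, p(100)=190569292, p(101)=214481126, p(102)=241265379, p(103)=271248950, p(104)=304801365, p(105)=342325709, p(106)=384276336, p(107)=431149389, p(108)=483502844, p(109)=541946240, p(110)=607163746, p(111)=679903203, p(112)=761002156, p(113)=851376628, p(114)=952050665, p(115)=1064144451, p(116)=1188908248, p(117)=1327710076, p(118)=1482074143, p(119)=1653668665, p(120)=1844349560, p(121)=2056148051, p(122)=2291320912, p(123)=2552338241, p(124)=2841940500, p(125)=3163127352, p(126)=3519222692, p(127)=3913864295, p(128)=4351078600, p(129)=4835271870, p(130)=5371315400, p(131)=5964539504, p(132)=6620830889, p(133)=7346629512, p(134)=8149040695, p(135)=9035836076, p(136)=10015581680, p(137)=11097645016.
Final step: p(138) = p(137) + p(136) - p(133) - p(131) + p(126) + p(123) - p(116) - p(112) + p(103) + p(98) - p(87) - p(81) + p(68) + p(61) - p(46) - p(38) + p(21) + p(12)
= 11097645016 + 10015581680 - 7346629512 - 5964539504 + 3519222692 + 2552338241 - 1188908248 - 761002156 + 271248950 + 150198136 - 38887673 - 18004327 + 3087735 + 1121505 - 105558 - 26015 + 792 + 77
= 12292341831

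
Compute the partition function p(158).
88751778802

p(n) counts ways to write n as a sum of positive integers (order ignored).
Euler's pentagonal recurrence: p(k) = p(k-1) + p(k-2) - p(k-5) - p(k-7) + p(k-12) + p(k-15) - ... (offsets j(3j∓1)/2, signs ++--, p(0)=1, p(<0)=0).
DP table for k = 0..157: p(0)=1, p(1)=1, p(2)=2, p(3)=3, p(4)=5, p(5)=7, p(6)=11, p(7)=15, p(8)=22, p(9)=30, p(10)=42, p(11)=56, p(12)=77, p(13)=101, p(14)=135, p(15)=176, p(16)=231, p(17)=297, p(18)=385, p(19)=490, p(20)=627, p(21)=792, p(22)=1002, p(23)=1255, p(24)=1575, p(25)=1958, p(26)=2436, p(27)=3010, p(28)=3718, p(29)=4565, p(30)=5604, p(31)=6842, p(32)=8349, p(33)=10143, p(34)=12310, p(35)=14883, p(36)=17977, p(37)=21637, p(38)=26015, p(39)=31185, p(40)=37338, p(41)=44583, p(42)=53174, p(43)=63261, p(44)=75175, p(45)=89134, p(46)=105558, p(47)=124754, p(48)=147273, p(49)=173525, p(50)=204226, p(51)=239943, p(52)=281589, p(53)=329931, p(54)=386155, p(55)=451276, p(56)=526823, p(57)=614154, p(58)=715220, p(59)=831820, p(60)=966467, p(61)=1121505, p(62)=1300156, p(63)=1505499, p(64)=1741630, p(65)=2012558, p(66)=2323520, p(67)=2679689, p(68)=3087735, p(69)=3554345, p(70)=4087968, p(71)=4697205, p(72)=5392783, p(73)=6185689, p(74)=7089500, p(75)=8118264, p(76)=9289091, p(77)=10619863, p(78)=12132164, p(79)=13848650, p(80)=15796476, p(81)=18004327, p(82)=20506255, p(83)=23338469, p(84)=26543660, p(85)=30167357, p(86)=34262962, p(87)=38887673, p(88)=44108109, p(89)=49995925, p(90)=56634173, p(91)=64112359, p(92)=72533807, p(93)=82010177, p(94)=92669720, p(95)=104651419, p(96)=118114304, p(97)=133230930, p(98)=150198136, p(99)=169229875, p(100)=190569292, p(101)=214481126, p(102)=241265379, p(103)=271248950, p(104)=304801365, p(105)=342325709, p(106)=384276336, p(107)=431149389, p(108)=483502844, p(109)=541946240, p(110)=607163746, p(111)=679903203, p(112)=761002156, p(113)=851376628, p(114)=952050665, p(115)=1064144451, p(116)=1188908248, p(117)=1327710076, p(118)=1482074143, p(119)=1653668665, p(120)=1844349560, p(121)=2056148051, p(122)=2291320912, p(123)=2552338241, p(124)=2841940500, p(125)=3163127352, p(126)=3519222692, p(127)=3913864295, p(128)=4351078600, p(129)=4835271870, p(130)=5371315400, p(131)=5964539504, p(132)=6620830889, p(133)=7346629512, p(134)=8149040695, p(135)=9035836076, p(136)=10015581680, p(137)=11097645016, p(138)=12292341831, p(139)=13610949895, p(140)=15065878135, p(141)=16670689208, p(142)=18440293320, p(143)=20390982757, p(144)=22540654445, p(145)=24908858009, p(146)=27517052599, p(147)=30388671978, p(148)=33549419497, p(149)=37027355200, p(150)=40853235313, p(151)=45060624582, p(152)=49686288421, p(153)=54770336324, p(154)=60356673280, p(155)=66493182097, p(156)=73232243759, p(157)=80630964769.
Final step: p(158) = p(157) + p(156) - p(153) - p(151) + p(146) + p(143) - p(136) - p(132) + p(123) + p(118) - p(107) - p(101) + p(88) + p(81) - p(66) - p(58) + p(41) + p(32) - p(13) - p(3)
= 80630964769 + 73232243759 - 54770336324 - 45060624582 + 27517052599 + 20390982757 - 10015581680 - 6620830889 + 2552338241 + 1482074143 - 431149389 - 214481126 + 44108109 + 18004327 - 2323520 - 715220 + 44583 + 8349 - 101 - 3
= 88751778802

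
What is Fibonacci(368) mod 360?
21

Matrix identity: Q^n = [[F_(n+1), F_n], [F_n, F_(n-1)]] with Q = [[1,1],[1,0]].
n = 368 = 101110000₂. Square-and-multiply, entries mod 360:
Q^1 = [[1,1],[1,0]]
Q^2 = (Q^1)² = [[2,1],[1,1]]
Q^5 = (Q^2)²·Q = [[8,5],[5,3]]
Q^11 = (Q^5)²·Q = [[144,89],[89,55]]
Q^23 = (Q^11)²·Q = [[288,217],[217,71]]
Q^46 = (Q^23)² = [[73,143],[143,290]]
Q^92 = (Q^46)² = [[218,69],[69,149]]
Q^184 = (Q^92)² = [[85,123],[123,322]]
Q^368 = (Q^184)² = [[34,21],[21,13]]
F_368 mod 360 = Q^368[0][1] = 21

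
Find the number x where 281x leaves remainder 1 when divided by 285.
71

gcd(281, 285) = 1, so the inverse exists.
Extended Euclidean algorithm on (285, 281):
285 = 1 × 281 + 4  ⟹  4 = (1)·285 + (-1)·281
281 = 70 × 4 + 1  ⟹  1 = (-70)·285 + (71)·281
So (71)·281 ≡ 1 (mod 285), i.e. 281^(-1) ≡ 71 (mod 285).
Check: 281 × 71 = 19951 ≡ 1 (mod 285)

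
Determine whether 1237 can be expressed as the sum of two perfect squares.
9² + 34² (a=9, b=34)

Factorization: 1237 = 1237
By Fermat: n is sum of two squares iff every prime p ≡ 3 (mod 4) appears to even power.
All primes ≡ 3 (mod 4) appear to even power.
Search a = 0, 1, 2, … for 1237 - a² a perfect square: first hit at a = 9: 1237 - 81 = 1156 = 34².
1237 = 9² + 34² = 81 + 1156 ✓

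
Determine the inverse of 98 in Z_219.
38

gcd(98, 219) = 1, so the inverse exists.
Extended Euclidean algorithm on (219, 98):
219 = 2 × 98 + 23  ⟹  23 = (1)·219 + (-2)·98
98 = 4 × 23 + 6  ⟹  6 = (-4)·219 + (9)·98
23 = 3 × 6 + 5  ⟹  5 = (13)·219 + (-29)·98
6 = 1 × 5 + 1  ⟹  1 = (-17)·219 + (38)·98
So (38)·98 ≡ 1 (mod 219), i.e. 98^(-1) ≡ 38 (mod 219).
Check: 98 × 38 = 3724 ≡ 1 (mod 219)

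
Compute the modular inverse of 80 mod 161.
159

gcd(80, 161) = 1, so the inverse exists.
Extended Euclidean algorithm on (161, 80):
161 = 2 × 80 + 1  ⟹  1 = (1)·161 + (-2)·80
So (-2)·80 ≡ 1 (mod 161), i.e. 80^(-1) ≡ -2 ≡ 159 (mod 161).
Check: 80 × 159 = 12720 ≡ 1 (mod 161)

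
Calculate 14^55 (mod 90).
14

Repeated squaring. Binary of 55 = 110111.
14^1 ≡ 14 (mod 90); 14^2 ≡ 16 (mod 90); 14^4 ≡ 76 (mod 90); 14^8 ≡ 16 (mod 90); 14^16 ≡ 76 (mod 90); 14^32 ≡ 16 (mod 90)
14^55 = 14^1 × 14^2 × 14^4 × 14^16 × 14^32 ≡ 14 (mod 90)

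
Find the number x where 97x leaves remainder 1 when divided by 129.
4

gcd(97, 129) = 1, so the inverse exists.
Extended Euclidean algorithm on (129, 97):
129 = 1 × 97 + 32  ⟹  32 = (1)·129 + (-1)·97
97 = 3 × 32 + 1  ⟹  1 = (-3)·129 + (4)·97
So (4)·97 ≡ 1 (mod 129), i.e. 97^(-1) ≡ 4 (mod 129).
Check: 97 × 4 = 388 ≡ 1 (mod 129)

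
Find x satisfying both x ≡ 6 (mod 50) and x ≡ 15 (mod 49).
456

Using Chinese Remainder Theorem:
M = 50 × 49 = 2450
M1 = 49, M2 = 50
y1 = 49^(-1) mod 50 = 49
y2 = 50^(-1) mod 49 = 1
x = (6×49×49 + 15×50×1) mod 2450 = 456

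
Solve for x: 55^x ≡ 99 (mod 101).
23

Baby-step giant-step with step n = ⌈√101⌉ = 11.
Baby steps 55^j mod 101 (j:value) for j=0..10: 0:1, 1:55, 2:96, 3:28, 4:25, 5:62, 6:77, 7:94, 8:19, 9:35, 10:6.
Giant-step multiplier: 55^(-11) ≡ 55^(100-11) = 55^89 ≡ 15 (mod 101).
Giant steps γ_i = 99·15^i mod 101: γ_0=99, γ_1=71, γ_2=55 (in table at j=1).
x = i·n + j = 2·11 + 1 = 23.
Check: 55^23 ≡ 99 (mod 101).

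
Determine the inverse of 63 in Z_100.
27

gcd(63, 100) = 1, so the inverse exists.
Extended Euclidean algorithm on (100, 63):
100 = 1 × 63 + 37  ⟹  37 = (1)·100 + (-1)·63
63 = 1 × 37 + 26  ⟹  26 = (-1)·100 + (2)·63
37 = 1 × 26 + 11  ⟹  11 = (2)·100 + (-3)·63
26 = 2 × 11 + 4  ⟹  4 = (-5)·100 + (8)·63
11 = 2 × 4 + 3  ⟹  3 = (12)·100 + (-19)·63
4 = 1 × 3 + 1  ⟹  1 = (-17)·100 + (27)·63
So (27)·63 ≡ 1 (mod 100), i.e. 63^(-1) ≡ 27 (mod 100).
Check: 63 × 27 = 1701 ≡ 1 (mod 100)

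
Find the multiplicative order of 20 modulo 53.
52

53 is prime, so ord(20) divides φ(53) = 52.
Divisors of 52: 1, 2, 4, 13, 26, 52.
Repeated squaring: 20^1 ≡ 20, 20^2 ≡ 29, 20^4 ≡ 46, 20^8 ≡ 49, 20^16 ≡ 16, 20^32 ≡ 44 (mod 53).
Test 20^d mod 53 for each divisor d in increasing order:
20^1 ≡ 20
20^2 ≡ 29
20^4 ≡ 46
20^13 = 20^8·20^4·20^1 ≡ 30
20^26 = 20^16·20^8·20^2 ≡ 52
20^52 = 20^32·20^16·20^4 ≡ 1  ← first divisor giving 1
The order is 52.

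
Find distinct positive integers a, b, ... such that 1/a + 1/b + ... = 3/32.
1/11 + 1/352

Greedy algorithm:
3/32: ceiling(32/3) = 11, use 1/11
1/352: ceiling(352/1) = 352, use 1/352
Result: 3/32 = 1/11 + 1/352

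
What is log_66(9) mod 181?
128

Baby-step giant-step with step n = ⌈√181⌉ = 14.
Baby steps 66^j mod 181 (j:value) for j=0..13: 0:1, 1:66, 2:12, 3:68, 4:144, 5:92, 6:99, 7:18, 8:102, 9:35, 10:138, 11:58, 12:27, 13:153.
Giant-step multiplier: 66^(-14) ≡ 66^(180-14) = 66^166 ≡ 100 (mod 181).
Giant steps γ_i = 9·100^i mod 181: γ_0=9, γ_1=176, γ_2=43, γ_3=137, γ_4=125, γ_5=11, γ_6=14, γ_7=133, γ_8=87, γ_9=12 (in table at j=2).
x = i·n + j = 9·14 + 2 = 128.
Check: 66^128 ≡ 9 (mod 181).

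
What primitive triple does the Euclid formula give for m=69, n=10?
(4661, 1380, 4861)

Euclid's formula: a = m² - n², b = 2mn, c = m² + n²
m = 69, n = 10
a = 69² - 10² = 4761 - 100 = 4661
b = 2 × 69 × 10 = 1380
c = 69² + 10² = 4761 + 100 = 4861
Verification: 4661² + 1380² = 21724921 + 1904400 = 23629321 = 4861² ✓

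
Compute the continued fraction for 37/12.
[3; 12]

Euclidean algorithm steps:
37 = 3 × 12 + 1
12 = 12 × 1 + 0
Continued fraction: [3; 12]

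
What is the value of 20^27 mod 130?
70

Repeated squaring. Binary of 27 = 11011.
20^1 ≡ 20 (mod 130); 20^2 ≡ 10 (mod 130); 20^4 ≡ 100 (mod 130); 20^8 ≡ 120 (mod 130); 20^16 ≡ 100 (mod 130)
20^27 = 20^1 × 20^2 × 20^8 × 20^16 ≡ 70 (mod 130)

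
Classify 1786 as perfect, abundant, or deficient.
deficient

Proper divisors of 1786: sum = 1 + 2 + 19 + 38 + 47 + 94 + 893 = 1094
Since 1094 < 1786, 1786 is deficient.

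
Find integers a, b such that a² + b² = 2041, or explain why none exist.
4² + 45² (a=4, b=45)

Factorization: 2041 = 13 × 157
By Fermat: n is sum of two squares iff every prime p ≡ 3 (mod 4) appears to even power.
All primes ≡ 3 (mod 4) appear to even power.
Search a = 0, 1, 2, … for 2041 - a² a perfect square: first hit at a = 4: 2041 - 16 = 2025 = 45².
2041 = 4² + 45² = 16 + 2025 ✓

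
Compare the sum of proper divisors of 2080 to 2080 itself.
abundant

Proper divisors of 2080: sum = 1 + 2 + 4 + 5 + 8 + 10 + 13 + 16 + ... + 260 + 416 + 520 + 1040 (23 divisors) = 3212
Since 3212 > 2080, 2080 is abundant.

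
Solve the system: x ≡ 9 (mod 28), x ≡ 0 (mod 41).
205

Using Chinese Remainder Theorem:
M = 28 × 41 = 1148
M1 = 41, M2 = 28
y1 = 41^(-1) mod 28 = 13
y2 = 28^(-1) mod 41 = 22
x = (9×41×13 + 0×28×22) mod 1148 = 205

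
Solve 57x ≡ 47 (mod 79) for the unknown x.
x ≡ 23 (mod 79)

gcd(57, 79) = 1, which divides 47, so solutions exist.
Find 57^(-1) mod 79 by the extended Euclidean algorithm:
79 = 1 × 57 + 22  ⟹  22 = (1)·79 + (-1)·57
57 = 2 × 22 + 13  ⟹  13 = (-2)·79 + (3)·57
22 = 1 × 13 + 9  ⟹  9 = (3)·79 + (-4)·57
13 = 1 × 9 + 4  ⟹  4 = (-5)·79 + (7)·57
9 = 2 × 4 + 1  ⟹  1 = (13)·79 + (-18)·57
So (-18)·57 ≡ 1 (mod 79), i.e. 57^(-1) ≡ -18 ≡ 61 (mod 79).
x ≡ 61 × 47 = 2867 ≡ 23 (mod 79).
Check: 57 × 23 = 1311 ≡ 47 (mod 79).
Unique solution: x ≡ 23 (mod 79)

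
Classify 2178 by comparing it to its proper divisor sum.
abundant

Proper divisors of 2178: sum = 1 + 2 + 3 + 6 + 9 + 11 + 18 + 22 + ... + 242 + 363 + 726 + 1089 (17 divisors) = 3009
Since 3009 > 2178, 2178 is abundant.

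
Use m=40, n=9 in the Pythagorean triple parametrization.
(1519, 720, 1681)

Euclid's formula: a = m² - n², b = 2mn, c = m² + n²
m = 40, n = 9
a = 40² - 9² = 1600 - 81 = 1519
b = 2 × 40 × 9 = 720
c = 40² + 9² = 1600 + 81 = 1681
Verification: 1519² + 720² = 2307361 + 518400 = 2825761 = 1681² ✓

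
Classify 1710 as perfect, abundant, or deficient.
abundant

Proper divisors of 1710: sum = 1 + 2 + 3 + 5 + 6 + 9 + 10 + 15 + ... + 285 + 342 + 570 + 855 (23 divisors) = 2970
Since 2970 > 1710, 1710 is abundant.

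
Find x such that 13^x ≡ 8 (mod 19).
15

Baby-step giant-step with step n = ⌈√19⌉ = 5.
Baby steps 13^j mod 19 (j:value) for j=0..4: 0:1, 1:13, 2:17, 3:12, 4:4.
Giant-step multiplier: 13^(-5) ≡ 13^(18-5) = 13^13 ≡ 15 (mod 19).
Giant steps γ_i = 8·15^i mod 19: γ_0=8, γ_1=6, γ_2=14, γ_3=1 (in table at j=0).
x = i·n + j = 3·5 + 0 = 15.
Check: 13^15 ≡ 8 (mod 19).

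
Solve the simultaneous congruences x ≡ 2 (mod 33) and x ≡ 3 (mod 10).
233

Using Chinese Remainder Theorem:
M = 33 × 10 = 330
M1 = 10, M2 = 33
y1 = 10^(-1) mod 33 = 10
y2 = 33^(-1) mod 10 = 7
x = (2×10×10 + 3×33×7) mod 330 = 233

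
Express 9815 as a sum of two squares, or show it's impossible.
Not possible

Factorization: 9815 = 5 × 13 × 151
By Fermat: n is sum of two squares iff every prime p ≡ 3 (mod 4) appears to even power.
Prime(s) ≡ 3 (mod 4) with odd exponent: [(151, 1)]
Therefore 9815 cannot be expressed as a² + b².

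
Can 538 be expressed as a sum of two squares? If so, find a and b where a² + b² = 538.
3² + 23² (a=3, b=23)

Factorization: 538 = 2 × 269
By Fermat: n is sum of two squares iff every prime p ≡ 3 (mod 4) appears to even power.
All primes ≡ 3 (mod 4) appear to even power.
Search a = 0, 1, 2, … for 538 - a² a perfect square: first hit at a = 3: 538 - 9 = 529 = 23².
538 = 3² + 23² = 9 + 529 ✓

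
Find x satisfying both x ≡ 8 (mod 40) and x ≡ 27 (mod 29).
288

Using Chinese Remainder Theorem:
M = 40 × 29 = 1160
M1 = 29, M2 = 40
y1 = 29^(-1) mod 40 = 29
y2 = 40^(-1) mod 29 = 8
x = (8×29×29 + 27×40×8) mod 1160 = 288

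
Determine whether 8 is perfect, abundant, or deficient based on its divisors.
deficient

Proper divisors of 8: sum = 1 + 2 + 4 = 7
Since 7 < 8, 8 is deficient.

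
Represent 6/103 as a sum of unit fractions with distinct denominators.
1/18 + 1/371 + 1/687834

Greedy algorithm:
6/103: ceiling(103/6) = 18, use 1/18
5/1854: ceiling(1854/5) = 371, use 1/371
1/687834: ceiling(687834/1) = 687834, use 1/687834
Result: 6/103 = 1/18 + 1/371 + 1/687834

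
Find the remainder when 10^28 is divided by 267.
4

Repeated squaring. Binary of 28 = 11100.
10^1 ≡ 10 (mod 267); 10^2 ≡ 100 (mod 267); 10^4 ≡ 121 (mod 267); 10^8 ≡ 223 (mod 267); 10^16 ≡ 67 (mod 267)
10^28 = 10^4 × 10^8 × 10^16 ≡ 4 (mod 267)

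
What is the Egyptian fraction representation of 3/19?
1/7 + 1/67 + 1/8911

Greedy algorithm:
3/19: ceiling(19/3) = 7, use 1/7
2/133: ceiling(133/2) = 67, use 1/67
1/8911: ceiling(8911/1) = 8911, use 1/8911
Result: 3/19 = 1/7 + 1/67 + 1/8911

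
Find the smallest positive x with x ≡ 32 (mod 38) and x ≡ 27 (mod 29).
868

Using Chinese Remainder Theorem:
M = 38 × 29 = 1102
M1 = 29, M2 = 38
y1 = 29^(-1) mod 38 = 21
y2 = 38^(-1) mod 29 = 13
x = (32×29×21 + 27×38×13) mod 1102 = 868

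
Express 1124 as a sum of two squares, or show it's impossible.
10² + 32² (a=10, b=32)

Factorization: 1124 = 2^2 × 281
By Fermat: n is sum of two squares iff every prime p ≡ 3 (mod 4) appears to even power.
All primes ≡ 3 (mod 4) appear to even power.
Search a = 0, 1, 2, … for 1124 - a² a perfect square: first hit at a = 10: 1124 - 100 = 1024 = 32².
1124 = 10² + 32² = 100 + 1024 ✓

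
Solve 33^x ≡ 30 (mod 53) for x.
39

Baby-step giant-step with step n = ⌈√53⌉ = 8.
Baby steps 33^j mod 53 (j:value) for j=0..7: 0:1, 1:33, 2:29, 3:3, 4:46, 5:34, 6:9, 7:32.
Giant-step multiplier: 33^(-8) ≡ 33^(52-8) = 33^44 ≡ 13 (mod 53).
Giant steps γ_i = 30·13^i mod 53: γ_0=30, γ_1=19, γ_2=35, γ_3=31, γ_4=32 (in table at j=7).
x = i·n + j = 4·8 + 7 = 39.
Check: 33^39 ≡ 30 (mod 53).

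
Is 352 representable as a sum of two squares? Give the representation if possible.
Not possible

Factorization: 352 = 2^5 × 11
By Fermat: n is sum of two squares iff every prime p ≡ 3 (mod 4) appears to even power.
Prime(s) ≡ 3 (mod 4) with odd exponent: [(11, 1)]
Therefore 352 cannot be expressed as a² + b².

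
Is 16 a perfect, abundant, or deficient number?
deficient

Proper divisors of 16: sum = 1 + 2 + 4 + 8 = 15
Since 15 < 16, 16 is deficient.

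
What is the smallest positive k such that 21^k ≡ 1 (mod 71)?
70

71 is prime, so ord(21) divides φ(71) = 70.
Divisors of 70: 1, 2, 5, 7, 10, 14, 35, 70.
Repeated squaring: 21^1 ≡ 21, 21^2 ≡ 15, 21^4 ≡ 12, 21^8 ≡ 2, 21^16 ≡ 4, 21^32 ≡ 16, 21^64 ≡ 43 (mod 71).
Test 21^d mod 71 for each divisor d in increasing order:
21^1 ≡ 21
21^2 ≡ 15
21^5 = 21^4·21^1 ≡ 39
21^7 = 21^4·21^2·21^1 ≡ 17
21^10 = 21^8·21^2 ≡ 30
21^14 = 21^8·21^4·21^2 ≡ 5
21^35 = 21^32·21^2·21^1 ≡ 70
21^70 = 21^64·21^4·21^2 ≡ 1  ← first divisor giving 1
The order is 70.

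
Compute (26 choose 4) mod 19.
16

Using Lucas' theorem:
Write n=26 and k=4 in base 19:
n in base 19: [1, 7]
k in base 19: [0, 4]
C(26,4) mod 19 = ∏ C(n_i, k_i) mod 19
Digit binomials (mod 19): C(1,0) = 1; C(7,4) = 35 ≡ 16
Product: 1 × 16 = 16 ≡ 16 (mod 19)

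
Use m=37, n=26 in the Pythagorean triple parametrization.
(693, 1924, 2045)

Euclid's formula: a = m² - n², b = 2mn, c = m² + n²
m = 37, n = 26
a = 37² - 26² = 1369 - 676 = 693
b = 2 × 37 × 26 = 1924
c = 37² + 26² = 1369 + 676 = 2045
Verification: 693² + 1924² = 480249 + 3701776 = 4182025 = 2045² ✓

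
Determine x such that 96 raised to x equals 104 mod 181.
47

Baby-step giant-step with step n = ⌈√181⌉ = 14.
Baby steps 96^j mod 181 (j:value) for j=0..13: 0:1, 1:96, 2:166, 3:8, 4:44, 5:61, 6:64, 7:171, 8:126, 9:150, 10:101, 11:103, 12:114, 13:84.
Giant-step multiplier: 96^(-14) ≡ 96^(180-14) = 96^166 ≡ 143 (mod 181).
Giant steps γ_i = 104·143^i mod 181: γ_0=104, γ_1=30, γ_2=127, γ_3=61 (in table at j=5).
x = i·n + j = 3·14 + 5 = 47.
Check: 96^47 ≡ 104 (mod 181).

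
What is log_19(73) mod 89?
76

Baby-step giant-step with step n = ⌈√89⌉ = 10.
Baby steps 19^j mod 89 (j:value) for j=0..9: 0:1, 1:19, 2:5, 3:6, 4:25, 5:30, 6:36, 7:61, 8:2, 9:38.
Giant-step multiplier: 19^(-10) ≡ 19^(88-10) = 19^78 ≡ 9 (mod 89).
Giant steps γ_i = 73·9^i mod 89: γ_0=73, γ_1=34, γ_2=39, γ_3=84, γ_4=44, γ_5=40, γ_6=4, γ_7=36 (in table at j=6).
x = i·n + j = 7·10 + 6 = 76.
Check: 19^76 ≡ 73 (mod 89).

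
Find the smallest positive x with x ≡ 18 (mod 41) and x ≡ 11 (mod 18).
551

Using Chinese Remainder Theorem:
M = 41 × 18 = 738
M1 = 18, M2 = 41
y1 = 18^(-1) mod 41 = 16
y2 = 41^(-1) mod 18 = 11
x = (18×18×16 + 11×41×11) mod 738 = 551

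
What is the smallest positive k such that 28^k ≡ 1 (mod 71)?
70

71 is prime, so ord(28) divides φ(71) = 70.
Divisors of 70: 1, 2, 5, 7, 10, 14, 35, 70.
Repeated squaring: 28^1 ≡ 28, 28^2 ≡ 3, 28^4 ≡ 9, 28^8 ≡ 10, 28^16 ≡ 29, 28^32 ≡ 60, 28^64 ≡ 50 (mod 71).
Test 28^d mod 71 for each divisor d in increasing order:
28^1 ≡ 28
28^2 ≡ 3
28^5 = 28^4·28^1 ≡ 39
28^7 = 28^4·28^2·28^1 ≡ 46
28^10 = 28^8·28^2 ≡ 30
28^14 = 28^8·28^4·28^2 ≡ 57
28^35 = 28^32·28^2·28^1 ≡ 70
28^70 = 28^64·28^4·28^2 ≡ 1  ← first divisor giving 1
The order is 70.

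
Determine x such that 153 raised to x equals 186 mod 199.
197

Baby-step giant-step with step n = ⌈√199⌉ = 15.
Baby steps 153^j mod 199 (j:value) for j=0..14: 0:1, 1:153, 2:126, 3:174, 4:155, 5:34, 6:28, 7:105, 8:145, 9:96, 10:161, 11:156, 12:187, 13:154, 14:80.
Giant-step multiplier: 153^(-15) ≡ 153^(198-15) = 153^183 ≡ 67 (mod 199).
Giant steps γ_i = 186·67^i mod 199: γ_0=186, γ_1=124, γ_2=149, γ_3=33, γ_4=22, γ_5=81, γ_6=54, γ_7=36, γ_8=24, γ_9=16, γ_10=77, γ_11=184, γ_12=189, γ_13=126 (in table at j=2).
x = i·n + j = 13·15 + 2 = 197.
Check: 153^197 ≡ 186 (mod 199).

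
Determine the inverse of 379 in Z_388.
43

gcd(379, 388) = 1, so the inverse exists.
Extended Euclidean algorithm on (388, 379):
388 = 1 × 379 + 9  ⟹  9 = (1)·388 + (-1)·379
379 = 42 × 9 + 1  ⟹  1 = (-42)·388 + (43)·379
So (43)·379 ≡ 1 (mod 388), i.e. 379^(-1) ≡ 43 (mod 388).
Check: 379 × 43 = 16297 ≡ 1 (mod 388)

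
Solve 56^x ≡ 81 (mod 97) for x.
88

Baby-step giant-step with step n = ⌈√97⌉ = 10.
Baby steps 56^j mod 97 (j:value) for j=0..9: 0:1, 1:56, 2:32, 3:46, 4:54, 5:17, 6:79, 7:59, 8:6, 9:45.
Giant-step multiplier: 56^(-10) ≡ 56^(96-10) = 56^86 ≡ 48 (mod 97).
Giant steps γ_i = 81·48^i mod 97: γ_0=81, γ_1=8, γ_2=93, γ_3=2, γ_4=96, γ_5=49, γ_6=24, γ_7=85, γ_8=6 (in table at j=8).
x = i·n + j = 8·10 + 8 = 88.
Check: 56^88 ≡ 81 (mod 97).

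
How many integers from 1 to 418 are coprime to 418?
180

418 = 2 × 11 × 19
φ(n) = n × ∏(1 - 1/p) for each prime p dividing n
φ(418) = 418 × (1 - 1/2) × (1 - 1/11) × (1 - 1/19) = 180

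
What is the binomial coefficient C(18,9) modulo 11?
0

Using Lucas' theorem:
Write n=18 and k=9 in base 11:
n in base 11: [1, 7]
k in base 11: [0, 9]
C(18,9) mod 11 = ∏ C(n_i, k_i) mod 11
Digit binomials (mod 11): C(1,0) = 1; C(7,9) = 0 (k_i > n_i)
Product: 1 × 0 = 0 ≡ 0 (mod 11)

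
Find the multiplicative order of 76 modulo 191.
190

191 is prime, so ord(76) divides φ(191) = 190.
Divisors of 190: 1, 2, 5, 10, 19, 38, 95, 190.
Repeated squaring: 76^1 ≡ 76, 76^2 ≡ 46, 76^4 ≡ 15, 76^8 ≡ 34, 76^16 ≡ 10, 76^32 ≡ 100, 76^64 ≡ 68, 76^128 ≡ 40 (mod 191).
Test 76^d mod 191 for each divisor d in increasing order:
76^1 ≡ 76
76^2 ≡ 46
76^5 = 76^4·76^1 ≡ 185
76^10 = 76^8·76^2 ≡ 36
76^19 = 76^16·76^2·76^1 ≡ 7
76^38 = 76^32·76^4·76^2 ≡ 49
76^95 = 76^64·76^16·76^8·76^4·76^2·76^1 ≡ 190
76^190 = 76^128·76^32·76^16·76^8·76^4·76^2 ≡ 1  ← first divisor giving 1
The order is 190.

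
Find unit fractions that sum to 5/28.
1/6 + 1/84

Greedy algorithm:
5/28: ceiling(28/5) = 6, use 1/6
1/84: ceiling(84/1) = 84, use 1/84
Result: 5/28 = 1/6 + 1/84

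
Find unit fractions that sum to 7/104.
1/15 + 1/1560

Greedy algorithm:
7/104: ceiling(104/7) = 15, use 1/15
1/1560: ceiling(1560/1) = 1560, use 1/1560
Result: 7/104 = 1/15 + 1/1560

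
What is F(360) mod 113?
15

Matrix identity: Q^n = [[F_(n+1), F_n], [F_n, F_(n-1)]] with Q = [[1,1],[1,0]].
n = 360 = 101101000₂. Square-and-multiply, entries mod 113:
Q^1 = [[1,1],[1,0]]
Q^2 = (Q^1)² = [[2,1],[1,1]]
Q^5 = (Q^2)²·Q = [[8,5],[5,3]]
Q^11 = (Q^5)²·Q = [[31,89],[89,55]]
Q^22 = (Q^11)² = [[68,83],[83,98]]
Q^45 = (Q^22)²·Q = [[92,100],[100,105]]
Q^90 = (Q^45)² = [[45,38],[38,7]]
Q^180 = (Q^90)² = [[79,55],[55,24]]
Q^360 = (Q^180)² = [[0,15],[15,98]]
F_360 mod 113 = Q^360[0][1] = 15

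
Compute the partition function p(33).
10143

p(n) counts ways to write n as a sum of positive integers (order ignored).
Euler's pentagonal recurrence: p(k) = p(k-1) + p(k-2) - p(k-5) - p(k-7) + p(k-12) + p(k-15) - ... (offsets j(3j∓1)/2, signs ++--, p(0)=1, p(<0)=0).
DP table for k = 0..32: p(0)=1, p(1)=1, p(2)=2, p(3)=3, p(4)=5, p(5)=7, p(6)=11, p(7)=15, p(8)=22, p(9)=30, p(10)=42, p(11)=56, p(12)=77, p(13)=101, p(14)=135, p(15)=176, p(16)=231, p(17)=297, p(18)=385, p(19)=490, p(20)=627, p(21)=792, p(22)=1002, p(23)=1255, p(24)=1575, p(25)=1958, p(26)=2436, p(27)=3010, p(28)=3718, p(29)=4565, p(30)=5604, p(31)=6842, p(32)=8349.
Final step: p(33) = p(32) + p(31) - p(28) - p(26) + p(21) + p(18) - p(11) - p(7)
= 8349 + 6842 - 3718 - 2436 + 792 + 385 - 56 - 15
= 10143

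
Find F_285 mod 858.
434

Matrix identity: Q^n = [[F_(n+1), F_n], [F_n, F_(n-1)]] with Q = [[1,1],[1,0]].
n = 285 = 100011101₂. Square-and-multiply, entries mod 858:
Q^1 = [[1,1],[1,0]]
Q^2 = (Q^1)² = [[2,1],[1,1]]
Q^4 = (Q^2)² = [[5,3],[3,2]]
Q^8 = (Q^4)² = [[34,21],[21,13]]
Q^17 = (Q^8)²·Q = [[10,739],[739,129]]
Q^35 = (Q^17)²·Q = [[294,533],[533,619]]
Q^71 = (Q^35)²·Q = [[12,727],[727,143]]
Q^142 = (Q^71)² = [[145,287],[287,716]]
Q^285 = (Q^142)²·Q = [[437,434],[434,3]]
F_285 mod 858 = Q^285[0][1] = 434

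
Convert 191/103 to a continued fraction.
[1; 1, 5, 1, 6, 2]

Euclidean algorithm steps:
191 = 1 × 103 + 88
103 = 1 × 88 + 15
88 = 5 × 15 + 13
15 = 1 × 13 + 2
13 = 6 × 2 + 1
2 = 2 × 1 + 0
Continued fraction: [1; 1, 5, 1, 6, 2]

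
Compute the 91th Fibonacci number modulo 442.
169

Matrix identity: Q^n = [[F_(n+1), F_n], [F_n, F_(n-1)]] with Q = [[1,1],[1,0]].
n = 91 = 1011011₂. Square-and-multiply, entries mod 442:
Q^1 = [[1,1],[1,0]]
Q^2 = (Q^1)² = [[2,1],[1,1]]
Q^5 = (Q^2)²·Q = [[8,5],[5,3]]
Q^11 = (Q^5)²·Q = [[144,89],[89,55]]
Q^22 = (Q^11)² = [[369,31],[31,338]]
Q^45 = (Q^22)²·Q = [[361,102],[102,259]]
Q^91 = (Q^45)²·Q = [[203,169],[169,34]]
F_91 mod 442 = Q^91[0][1] = 169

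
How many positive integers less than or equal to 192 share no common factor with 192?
64

192 = 2^6 × 3
φ(n) = n × ∏(1 - 1/p) for each prime p dividing n
φ(192) = 192 × (1 - 1/2) × (1 - 1/3) = 64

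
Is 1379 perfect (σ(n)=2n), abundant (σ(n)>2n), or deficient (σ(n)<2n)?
deficient

Proper divisors of 1379: sum = 1 + 7 + 197 = 205
Since 205 < 1379, 1379 is deficient.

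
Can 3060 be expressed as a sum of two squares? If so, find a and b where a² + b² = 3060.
12² + 54² (a=12, b=54)

Factorization: 3060 = 2^2 × 3^2 × 5 × 17
By Fermat: n is sum of two squares iff every prime p ≡ 3 (mod 4) appears to even power.
All primes ≡ 3 (mod 4) appear to even power.
Search a = 0, 1, 2, … for 3060 - a² a perfect square: first hit at a = 12: 3060 - 144 = 2916 = 54².
3060 = 12² + 54² = 144 + 2916 ✓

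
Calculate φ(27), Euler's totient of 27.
18

27 = 3^3
φ(n) = n × ∏(1 - 1/p) for each prime p dividing n
φ(27) = 27 × (1 - 1/3) = 18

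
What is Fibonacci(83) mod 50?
47

Matrix identity: Q^n = [[F_(n+1), F_n], [F_n, F_(n-1)]] with Q = [[1,1],[1,0]].
n = 83 = 1010011₂. Square-and-multiply, entries mod 50:
Q^1 = [[1,1],[1,0]]
Q^2 = (Q^1)² = [[2,1],[1,1]]
Q^5 = (Q^2)²·Q = [[8,5],[5,3]]
Q^10 = (Q^5)² = [[39,5],[5,34]]
Q^20 = (Q^10)² = [[46,15],[15,31]]
Q^41 = (Q^20)²·Q = [[46,41],[41,5]]
Q^83 = (Q^41)²·Q = [[38,47],[47,41]]
F_83 mod 50 = Q^83[0][1] = 47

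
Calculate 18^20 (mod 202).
84

Repeated squaring. Binary of 20 = 10100.
18^1 ≡ 18 (mod 202); 18^2 ≡ 122 (mod 202); 18^4 ≡ 138 (mod 202); 18^8 ≡ 56 (mod 202); 18^16 ≡ 106 (mod 202)
18^20 = 18^4 × 18^16 ≡ 84 (mod 202)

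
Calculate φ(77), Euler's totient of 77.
60

77 = 7 × 11
φ(n) = n × ∏(1 - 1/p) for each prime p dividing n
φ(77) = 77 × (1 - 1/7) × (1 - 1/11) = 60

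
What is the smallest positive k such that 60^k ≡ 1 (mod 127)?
63

127 is prime, so ord(60) divides φ(127) = 126.
Divisors of 126: 1, 2, 3, 6, 7, 9, 14, 18, 21, 42, 63, 126.
Repeated squaring: 60^1 ≡ 60, 60^2 ≡ 44, 60^4 ≡ 31, 60^8 ≡ 72, 60^16 ≡ 104, 60^32 ≡ 21, 60^64 ≡ 60 (mod 127).
Test 60^d mod 127 for each divisor d in increasing order:
60^1 ≡ 60
60^2 ≡ 44
60^3 = 60^2·60^1 ≡ 100
60^6 = 60^4·60^2 ≡ 94
60^7 = 60^4·60^2·60^1 ≡ 52
60^9 = 60^8·60^1 ≡ 2
60^14 = 60^8·60^4·60^2 ≡ 37
60^18 = 60^16·60^2 ≡ 4
60^21 = 60^16·60^4·60^1 ≡ 19
60^42 = 60^32·60^8·60^2 ≡ 107
60^63 = 60^32·60^16·60^8·60^4·60^2·60^1 ≡ 1  ← first divisor giving 1
The order is 63.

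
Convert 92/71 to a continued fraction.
[1; 3, 2, 1, 1, 1, 2]

Euclidean algorithm steps:
92 = 1 × 71 + 21
71 = 3 × 21 + 8
21 = 2 × 8 + 5
8 = 1 × 5 + 3
5 = 1 × 3 + 2
3 = 1 × 2 + 1
2 = 2 × 1 + 0
Continued fraction: [1; 3, 2, 1, 1, 1, 2]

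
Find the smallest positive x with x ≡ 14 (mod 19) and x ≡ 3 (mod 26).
185

Using Chinese Remainder Theorem:
M = 19 × 26 = 494
M1 = 26, M2 = 19
y1 = 26^(-1) mod 19 = 11
y2 = 19^(-1) mod 26 = 11
x = (14×26×11 + 3×19×11) mod 494 = 185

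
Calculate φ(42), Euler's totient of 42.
12

42 = 2 × 3 × 7
φ(n) = n × ∏(1 - 1/p) for each prime p dividing n
φ(42) = 42 × (1 - 1/2) × (1 - 1/3) × (1 - 1/7) = 12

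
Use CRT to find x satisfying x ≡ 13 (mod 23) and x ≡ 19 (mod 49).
1048

Using Chinese Remainder Theorem:
M = 23 × 49 = 1127
M1 = 49, M2 = 23
y1 = 49^(-1) mod 23 = 8
y2 = 23^(-1) mod 49 = 32
x = (13×49×8 + 19×23×32) mod 1127 = 1048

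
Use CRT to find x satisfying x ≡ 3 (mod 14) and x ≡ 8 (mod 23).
31

Using Chinese Remainder Theorem:
M = 14 × 23 = 322
M1 = 23, M2 = 14
y1 = 23^(-1) mod 14 = 11
y2 = 14^(-1) mod 23 = 5
x = (3×23×11 + 8×14×5) mod 322 = 31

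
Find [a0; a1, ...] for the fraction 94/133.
[0; 1, 2, 2, 2, 3, 2]

Euclidean algorithm steps:
94 = 0 × 133 + 94
133 = 1 × 94 + 39
94 = 2 × 39 + 16
39 = 2 × 16 + 7
16 = 2 × 7 + 2
7 = 3 × 2 + 1
2 = 2 × 1 + 0
Continued fraction: [0; 1, 2, 2, 2, 3, 2]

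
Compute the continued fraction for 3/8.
[0; 2, 1, 2]

Euclidean algorithm steps:
3 = 0 × 8 + 3
8 = 2 × 3 + 2
3 = 1 × 2 + 1
2 = 2 × 1 + 0
Continued fraction: [0; 2, 1, 2]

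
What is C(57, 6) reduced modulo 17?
1

Using Lucas' theorem:
Write n=57 and k=6 in base 17:
n in base 17: [3, 6]
k in base 17: [0, 6]
C(57,6) mod 17 = ∏ C(n_i, k_i) mod 17
Digit binomials (mod 17): C(3,0) = 1; C(6,6) = 1
Product: 1 × 1 = 1 ≡ 1 (mod 17)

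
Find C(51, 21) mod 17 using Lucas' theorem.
0

Using Lucas' theorem:
Write n=51 and k=21 in base 17:
n in base 17: [3, 0]
k in base 17: [1, 4]
C(51,21) mod 17 = ∏ C(n_i, k_i) mod 17
Digit binomials (mod 17): C(3,1) = 3; C(0,4) = 0 (k_i > n_i)
Product: 3 × 0 = 0 ≡ 0 (mod 17)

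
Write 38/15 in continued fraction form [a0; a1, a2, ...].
[2; 1, 1, 7]

Euclidean algorithm steps:
38 = 2 × 15 + 8
15 = 1 × 8 + 7
8 = 1 × 7 + 1
7 = 7 × 1 + 0
Continued fraction: [2; 1, 1, 7]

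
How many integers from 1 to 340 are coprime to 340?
128

340 = 2^2 × 5 × 17
φ(n) = n × ∏(1 - 1/p) for each prime p dividing n
φ(340) = 340 × (1 - 1/2) × (1 - 1/5) × (1 - 1/17) = 128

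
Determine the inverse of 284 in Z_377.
227

gcd(284, 377) = 1, so the inverse exists.
Extended Euclidean algorithm on (377, 284):
377 = 1 × 284 + 93  ⟹  93 = (1)·377 + (-1)·284
284 = 3 × 93 + 5  ⟹  5 = (-3)·377 + (4)·284
93 = 18 × 5 + 3  ⟹  3 = (55)·377 + (-73)·284
5 = 1 × 3 + 2  ⟹  2 = (-58)·377 + (77)·284
3 = 1 × 2 + 1  ⟹  1 = (113)·377 + (-150)·284
So (-150)·284 ≡ 1 (mod 377), i.e. 284^(-1) ≡ -150 ≡ 227 (mod 377).
Check: 284 × 227 = 64468 ≡ 1 (mod 377)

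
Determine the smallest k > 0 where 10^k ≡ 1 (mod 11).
2

11 is prime, so ord(10) divides φ(11) = 10.
Divisors of 10: 1, 2, 5, 10.
Repeated squaring: 10^1 ≡ 10, 10^2 ≡ 1, 10^4 ≡ 1, 10^8 ≡ 1 (mod 11).
Test 10^d mod 11 for each divisor d in increasing order:
10^1 ≡ 10
10^2 ≡ 1  ← first divisor giving 1
The order is 2.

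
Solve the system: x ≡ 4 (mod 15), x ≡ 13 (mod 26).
169

Using Chinese Remainder Theorem:
M = 15 × 26 = 390
M1 = 26, M2 = 15
y1 = 26^(-1) mod 15 = 11
y2 = 15^(-1) mod 26 = 7
x = (4×26×11 + 13×15×7) mod 390 = 169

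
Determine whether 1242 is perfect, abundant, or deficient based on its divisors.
abundant

Proper divisors of 1242: sum = 1 + 2 + 3 + 6 + 9 + 18 + 23 + 27 + 46 + 54 + 69 + 138 + 207 + 414 + 621 = 1638
Since 1638 > 1242, 1242 is abundant.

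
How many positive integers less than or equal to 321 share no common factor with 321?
212

321 = 3 × 107
φ(n) = n × ∏(1 - 1/p) for each prime p dividing n
φ(321) = 321 × (1 - 1/3) × (1 - 1/107) = 212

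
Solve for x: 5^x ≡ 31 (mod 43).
40

Baby-step giant-step with step n = ⌈√43⌉ = 7.
Baby steps 5^j mod 43 (j:value) for j=0..6: 0:1, 1:5, 2:25, 3:39, 4:23, 5:29, 6:16.
Giant-step multiplier: 5^(-7) ≡ 5^(42-7) = 5^35 ≡ 7 (mod 43).
Giant steps γ_i = 31·7^i mod 43: γ_0=31, γ_1=2, γ_2=14, γ_3=12, γ_4=41, γ_5=29 (in table at j=5).
x = i·n + j = 5·7 + 5 = 40.
Check: 5^40 ≡ 31 (mod 43).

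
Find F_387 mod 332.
266

Matrix identity: Q^n = [[F_(n+1), F_n], [F_n, F_(n-1)]] with Q = [[1,1],[1,0]].
n = 387 = 110000011₂. Square-and-multiply, entries mod 332:
Q^1 = [[1,1],[1,0]]
Q^3 = (Q^1)²·Q = [[3,2],[2,1]]
Q^6 = (Q^3)² = [[13,8],[8,5]]
Q^12 = (Q^6)² = [[233,144],[144,89]]
Q^24 = (Q^12)² = [[325,220],[220,105]]
Q^48 = (Q^24)² = [[309,312],[312,329]]
Q^96 = (Q^48)² = [[265,188],[188,77]]
Q^193 = (Q^96)²·Q = [[213,325],[325,220]]
Q^387 = (Q^193)²·Q = [[223,266],[266,289]]
F_387 mod 332 = Q^387[0][1] = 266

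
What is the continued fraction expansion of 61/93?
[0; 1, 1, 1, 9, 1, 2]

Euclidean algorithm steps:
61 = 0 × 93 + 61
93 = 1 × 61 + 32
61 = 1 × 32 + 29
32 = 1 × 29 + 3
29 = 9 × 3 + 2
3 = 1 × 2 + 1
2 = 2 × 1 + 0
Continued fraction: [0; 1, 1, 1, 9, 1, 2]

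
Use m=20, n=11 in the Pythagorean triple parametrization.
(279, 440, 521)

Euclid's formula: a = m² - n², b = 2mn, c = m² + n²
m = 20, n = 11
a = 20² - 11² = 400 - 121 = 279
b = 2 × 20 × 11 = 440
c = 20² + 11² = 400 + 121 = 521
Verification: 279² + 440² = 77841 + 193600 = 271441 = 521² ✓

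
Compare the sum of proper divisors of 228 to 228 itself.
abundant

Proper divisors of 228: sum = 1 + 2 + 3 + 4 + 6 + 12 + 19 + 38 + 57 + 76 + 114 = 332
Since 332 > 228, 228 is abundant.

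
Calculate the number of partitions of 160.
107438159466

p(n) counts ways to write n as a sum of positive integers (order ignored).
Euler's pentagonal recurrence: p(k) = p(k-1) + p(k-2) - p(k-5) - p(k-7) + p(k-12) + p(k-15) - ... (offsets j(3j∓1)/2, signs ++--, p(0)=1, p(<0)=0).
DP table for k = 0..159: p(0)=1, p(1)=1, p(2)=2, p(3)=3, p(4)=5, p(5)=7, p(6)=11, p(7)=15, p(8)=22, p(9)=30, p(10)=42, p(11)=56, p(12)=77, p(13)=101, p(14)=135, p(15)=176, p(16)=231, p(17)=297, p(18)=385, p(19)=490, p(20)=627, p(21)=792, p(22)=1002, p(23)=1255, p(24)=1575, p(25)=1958, p(26)=2436, p(27)=3010, p(28)=3718, p(29)=4565, p(30)=5604, p(31)=6842, p(32)=8349, p(33)=10143, p(34)=12310, p(35)=14883, p(36)=17977, p(37)=21637, p(38)=26015, p(39)=31185, p(40)=37338, p(41)=44583, p(42)=53174, p(43)=63261, p(44)=75175, p(45)=89134, p(46)=105558, p(47)=124754, p(48)=147273, p(49)=173525, p(50)=204226, p(51)=239943, p(52)=281589, p(53)=329931, p(54)=386155, p(55)=451276, p(56)=526823, p(57)=614154, p(58)=715220, p(59)=831820, p(60)=966467, p(61)=1121505, p(62)=1300156, p(63)=1505499, p(64)=1741630, p(65)=2012558, p(66)=2323520, p(67)=2679689, p(68)=3087735, p(69)=3554345, p(70)=4087968, p(71)=4697205, p(72)=5392783, p(73)=6185689, p(74)=7089500, p(75)=8118264, p(76)=9289091, p(77)=10619863, p(78)=12132164, p(79)=13848650, p(80)=15796476, p(81)=18004327, p(82)=20506255, p(83)=23338469, p(84)=26543660, p(85)=30167357, p(86)=34262962, p(87)=38887673, p(88)=44108109, p(89)=49995925, p(90)=56634173, p(91)=64112359, p(92)=72533807, p(93)=82010177, p(94)=92669720, p(95)=104651419, p(96)=118114304, p(97)=133230930, p(98)=150198136, p(99)=169229875, p(100)=190569292, p(101)=214481126, p(102)=241265379, p(103)=271248950, p(104)=304801365, p(105)=342325709, p(106)=384276336, p(107)=431149389, p(108)=483502844, p(109)=541946240, p(110)=607163746, p(111)=679903203, p(112)=761002156, p(113)=851376628, p(114)=952050665, p(115)=1064144451, p(116)=1188908248, p(117)=1327710076, p(118)=1482074143, p(119)=1653668665, p(120)=1844349560, p(121)=2056148051, p(122)=2291320912, p(123)=2552338241, p(124)=2841940500, p(125)=3163127352, p(126)=3519222692, p(127)=3913864295, p(128)=4351078600, p(129)=4835271870, p(130)=5371315400, p(131)=5964539504, p(132)=6620830889, p(133)=7346629512, p(134)=8149040695, p(135)=9035836076, p(136)=10015581680, p(137)=11097645016, p(138)=12292341831, p(139)=13610949895, p(140)=15065878135, p(141)=16670689208, p(142)=18440293320, p(143)=20390982757, p(144)=22540654445, p(145)=24908858009, p(146)=27517052599, p(147)=30388671978, p(148)=33549419497, p(149)=37027355200, p(150)=40853235313, p(151)=45060624582, p(152)=49686288421, p(153)=54770336324, p(154)=60356673280, p(155)=66493182097, p(156)=73232243759, p(157)=80630964769, p(158)=88751778802, p(159)=97662728555.
Final step: p(160) = p(159) + p(158) - p(155) - p(153) + p(148) + p(145) - p(138) - p(134) + p(125) + p(120) - p(109) - p(103) + p(90) + p(83) - p(68) - p(60) + p(43) + p(34) - p(15) - p(5)
= 97662728555 + 88751778802 - 66493182097 - 54770336324 + 33549419497 + 24908858009 - 12292341831 - 8149040695 + 3163127352 + 1844349560 - 541946240 - 271248950 + 56634173 + 23338469 - 3087735 - 966467 + 63261 + 12310 - 176 - 7
= 107438159466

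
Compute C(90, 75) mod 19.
0

Using Lucas' theorem:
Write n=90 and k=75 in base 19:
n in base 19: [4, 14]
k in base 19: [3, 18]
C(90,75) mod 19 = ∏ C(n_i, k_i) mod 19
Digit binomials (mod 19): C(4,3) = 4; C(14,18) = 0 (k_i > n_i)
Product: 4 × 0 = 0 ≡ 0 (mod 19)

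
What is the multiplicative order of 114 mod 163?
162

163 is prime, so ord(114) divides φ(163) = 162.
Divisors of 162: 1, 2, 3, 6, 9, 18, 27, 54, 81, 162.
Repeated squaring: 114^1 ≡ 114, 114^2 ≡ 119, 114^4 ≡ 143, 114^8 ≡ 74, 114^16 ≡ 97, 114^32 ≡ 118, 114^64 ≡ 69, 114^128 ≡ 34 (mod 163).
Test 114^d mod 163 for each divisor d in increasing order:
114^1 ≡ 114
114^2 ≡ 119
114^3 = 114^2·114^1 ≡ 37
114^6 = 114^4·114^2 ≡ 65
114^9 = 114^8·114^1 ≡ 123
114^18 = 114^16·114^2 ≡ 133
114^27 = 114^16·114^8·114^2·114^1 ≡ 59
114^54 = 114^32·114^16·114^4·114^2 ≡ 58
114^81 = 114^64·114^16·114^1 ≡ 162
114^162 = 114^128·114^32·114^2 ≡ 1  ← first divisor giving 1
The order is 162.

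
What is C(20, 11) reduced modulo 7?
2

Using Lucas' theorem:
Write n=20 and k=11 in base 7:
n in base 7: [2, 6]
k in base 7: [1, 4]
C(20,11) mod 7 = ∏ C(n_i, k_i) mod 7
Digit binomials (mod 7): C(2,1) = 2; C(6,4) = 15 ≡ 1
Product: 2 × 1 = 2 ≡ 2 (mod 7)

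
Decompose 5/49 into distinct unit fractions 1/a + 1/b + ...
1/10 + 1/490

Greedy algorithm:
5/49: ceiling(49/5) = 10, use 1/10
1/490: ceiling(490/1) = 490, use 1/490
Result: 5/49 = 1/10 + 1/490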